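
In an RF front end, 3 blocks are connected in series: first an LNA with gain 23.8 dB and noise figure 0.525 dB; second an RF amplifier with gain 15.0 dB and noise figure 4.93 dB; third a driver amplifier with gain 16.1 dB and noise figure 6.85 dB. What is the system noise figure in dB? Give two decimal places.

Convert to linear (a loss of L dB is a gain of −L dB): F_i = 10^(NF_i/10), G_i = 10^(G_i,dB/10)
  Stage 1: F_1 = 10^(0.525/10) = 1.128, G_1 = 10^(23.8/10) = 239.9
  Stage 2: F_2 = 10^(4.93/10) = 3.112, G_2 = 10^(15.0/10) = 31.62
  Stage 3: F_3 = 10^(6.85/10) = 4.842, G_3 = 10^(16.1/10) = 40.74
Friis cascade:
  F = 1.128 + (3.112 − 1)/239.9 + (4.842 − 1)/7586 = 1.138
NF = 10 log₁₀(1.138) = 0.56 dB

0.56 dB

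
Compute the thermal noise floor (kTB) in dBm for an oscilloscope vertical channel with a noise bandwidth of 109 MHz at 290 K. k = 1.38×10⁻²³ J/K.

−93.6 dBm

P_n = kTB = 1.38×10⁻²³ × 290 × 1.09×10⁸ = 4.36×10⁻¹³ W
In dBm: 10 log₁₀(4.36×10⁻¹³ / 10⁻³) = −93.6 dBm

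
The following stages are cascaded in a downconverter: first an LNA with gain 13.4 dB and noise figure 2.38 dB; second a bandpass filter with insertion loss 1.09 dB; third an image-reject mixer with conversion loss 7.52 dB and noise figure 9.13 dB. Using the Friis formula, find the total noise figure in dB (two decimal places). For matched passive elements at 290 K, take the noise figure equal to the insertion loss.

3.35 dB

Convert to linear (a loss of L dB is a gain of −L dB): F_i = 10^(NF_i/10), G_i = 10^(G_i,dB/10)
  Stage 1: F_1 = 10^(2.38/10) = 1.730, G_1 = 10^(13.4/10) = 21.88
  Stage 2: F_2 = 10^(1.09/10) = 1.285, G_2 = 10^(−1.09/10) = 0.7780
  Stage 3: F_3 = 10^(9.13/10) = 8.185, G_3 = 10^(−7.52/10) = 0.1770
Friis cascade:
  F = 1.730 + (1.285 − 1)/21.88 + (8.185 − 1)/17.02 = 2.165
NF = 10 log₁₀(2.165) = 3.35 dB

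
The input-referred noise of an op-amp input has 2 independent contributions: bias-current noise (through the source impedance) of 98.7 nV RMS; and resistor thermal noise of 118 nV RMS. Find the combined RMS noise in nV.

Uncorrelated sources add in power (mean-square): V_tot = √(ΣV_i²)
V_tot = √[(9.87×10⁻⁸)² + (1.18×10⁻⁷)²] = 1.54×10⁻⁷ V = 154 nV

154 nV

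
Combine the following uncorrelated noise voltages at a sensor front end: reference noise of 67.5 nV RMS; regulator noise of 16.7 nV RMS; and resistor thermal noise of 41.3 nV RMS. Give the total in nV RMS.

Uncorrelated sources add in power (mean-square): V_tot = √(ΣV_i²)
V_tot = √[(6.75×10⁻⁸)² + (1.67×10⁻⁸)² + (4.13×10⁻⁸)²] = 8.09×10⁻⁸ V = 80.9 nV

80.9 nV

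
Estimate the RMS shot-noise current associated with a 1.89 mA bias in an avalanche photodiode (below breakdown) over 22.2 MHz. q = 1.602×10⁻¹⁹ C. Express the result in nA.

I_n = √(2qI·B)
2qI·B = 2 × 1.602×10⁻¹⁹ × 1.89×10⁻³ × 2.22×10⁷ = 1.34×10⁻¹⁴ A²
I_n = √(1.34×10⁻¹⁴) = 1.16×10⁻⁷ A = 116 nA

116 nA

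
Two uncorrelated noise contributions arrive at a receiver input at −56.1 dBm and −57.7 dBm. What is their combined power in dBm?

Convert to linear, add, convert back:
P₁ = 2.45×10⁻⁹ W, P₂ = 1.70×10⁻⁹ W
P_tot = 4.15×10⁻⁹ W → 10 log₁₀(P_tot / 10⁻³) = −53.8 dBm

−53.8 dBm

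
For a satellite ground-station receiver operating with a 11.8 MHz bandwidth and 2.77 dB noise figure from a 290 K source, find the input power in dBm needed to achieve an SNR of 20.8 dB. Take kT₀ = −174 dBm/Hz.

Sensitivity = −174 + 10 log₁₀(B) + NF + SNR_min
= −174 + 70.72 + 2.77 + 20.8
= −79.71 dBm → −79.7 dBm

−79.7 dBm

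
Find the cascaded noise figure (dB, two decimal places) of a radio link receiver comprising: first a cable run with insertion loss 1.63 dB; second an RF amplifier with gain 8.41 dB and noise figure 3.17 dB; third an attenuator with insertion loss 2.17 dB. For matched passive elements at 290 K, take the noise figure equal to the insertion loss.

Convert to linear (a loss of L dB is a gain of −L dB): F_i = 10^(NF_i/10), G_i = 10^(G_i,dB/10)
  Stage 1: F_1 = 10^(1.63/10) = 1.455, G_1 = 10^(−1.63/10) = 0.6871
  Stage 2: F_2 = 10^(3.17/10) = 2.075, G_2 = 10^(8.41/10) = 6.934
  Stage 3: F_3 = 10^(2.17/10) = 1.648, G_3 = 10^(−2.17/10) = 0.6067
Friis cascade:
  F = 1.455 + (2.075 − 1)/0.6871 + (1.648 − 1)/4.764 = 3.156
NF = 10 log₁₀(3.156) = 4.99 dB

4.99 dB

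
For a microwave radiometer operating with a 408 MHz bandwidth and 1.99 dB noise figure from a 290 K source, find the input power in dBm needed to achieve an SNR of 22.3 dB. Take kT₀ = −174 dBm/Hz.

Sensitivity = −174 + 10 log₁₀(B) + NF + SNR_min
= −174 + 86.11 + 1.99 + 22.3
= −63.60 dBm → −63.6 dBm

−63.6 dBm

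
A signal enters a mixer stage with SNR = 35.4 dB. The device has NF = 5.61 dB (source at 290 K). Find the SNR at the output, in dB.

By definition F = SNR_in/SNR_out, so in dB: SNR_out = SNR_in − NF
SNR_out = 35.4 − 5.61 = 29.79 dB

29.79 dB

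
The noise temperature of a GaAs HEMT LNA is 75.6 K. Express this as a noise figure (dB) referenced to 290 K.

F = 1 + T_e/T₀ = 1 + 75.6/290 = 1.26069
NF = 10 log₁₀(1.26069) = 1.01 dB

1.01 dB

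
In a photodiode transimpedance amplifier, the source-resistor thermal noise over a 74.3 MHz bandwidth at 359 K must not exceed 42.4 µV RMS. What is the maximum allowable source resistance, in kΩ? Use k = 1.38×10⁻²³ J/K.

Johnson–Nyquist: V_n = √(4kTRB) ⇒ R = V_n² / (4kTB)
4kTB = 4 × 1.38×10⁻²³ × 359 × 7.43×10⁷ = 1.47×10⁻¹²
R = (4.24×10⁻⁵)² / 1.47×10⁻¹² = 1.22×10³ Ω = 1.22 kΩ

1.22 kΩ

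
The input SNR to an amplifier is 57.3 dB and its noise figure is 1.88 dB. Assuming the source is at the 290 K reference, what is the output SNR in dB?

55.42 dB

By definition F = SNR_in/SNR_out, so in dB: SNR_out = SNR_in − NF
SNR_out = 57.3 − 1.88 = 55.42 dB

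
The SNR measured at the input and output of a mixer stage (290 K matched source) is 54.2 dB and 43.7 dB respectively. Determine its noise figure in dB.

NF (dB) = SNR_in(dB) − SNR_out(dB) when the source is at T₀
NF = 54.2 − 43.7 = 10.5 dB

10.5 dB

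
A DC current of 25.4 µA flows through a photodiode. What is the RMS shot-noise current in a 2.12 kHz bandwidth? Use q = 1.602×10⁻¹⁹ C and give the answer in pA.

I_n = √(2qI·B)
2qI·B = 2 × 1.602×10⁻¹⁹ × 2.54×10⁻⁵ × 2.12×10³ = 1.73×10⁻²⁰ A²
I_n = √(1.73×10⁻²⁰) = 1.31×10⁻¹⁰ A = 131 pA

131 pA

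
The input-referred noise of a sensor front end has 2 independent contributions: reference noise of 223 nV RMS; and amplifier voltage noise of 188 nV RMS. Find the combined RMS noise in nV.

Uncorrelated sources add in power (mean-square): V_tot = √(ΣV_i²)
V_tot = √[(2.23×10⁻⁷)² + (1.88×10⁻⁷)²] = 2.92×10⁻⁷ V = 292 nV

292 nV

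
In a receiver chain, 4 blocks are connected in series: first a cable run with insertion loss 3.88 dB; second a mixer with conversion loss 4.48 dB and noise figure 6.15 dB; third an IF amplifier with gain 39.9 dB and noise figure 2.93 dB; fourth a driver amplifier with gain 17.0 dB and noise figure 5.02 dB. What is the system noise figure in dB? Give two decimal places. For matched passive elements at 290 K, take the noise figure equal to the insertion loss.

12.22 dB

Convert to linear (a loss of L dB is a gain of −L dB): F_i = 10^(NF_i/10), G_i = 10^(G_i,dB/10)
  Stage 1: F_1 = 10^(3.88/10) = 2.443, G_1 = 10^(−3.88/10) = 0.4093
  Stage 2: F_2 = 10^(6.15/10) = 4.121, G_2 = 10^(−4.48/10) = 0.3565
  Stage 3: F_3 = 10^(2.93/10) = 1.963, G_3 = 10^(39.9/10) = 9772
  Stage 4: F_4 = 10^(5.02/10) = 3.177, G_4 = 10^(17.0/10) = 50.12
Friis cascade:
  F = 2.443 + (4.121 − 1)/0.4093 + (1.963 − 1)/0.1459 + (3.177 − 1)/1426 = 16.67
NF = 10 log₁₀(16.67) = 12.22 dB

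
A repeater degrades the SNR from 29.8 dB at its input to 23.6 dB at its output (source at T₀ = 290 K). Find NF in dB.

NF (dB) = SNR_in(dB) − SNR_out(dB) when the source is at T₀
NF = 29.8 − 23.6 = 6.2 dB

6.2 dB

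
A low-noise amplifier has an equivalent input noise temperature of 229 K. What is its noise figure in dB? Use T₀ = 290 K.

2.53 dB

F = 1 + T_e/T₀ = 1 + 229/290 = 1.78966
NF = 10 log₁₀(1.78966) = 2.53 dB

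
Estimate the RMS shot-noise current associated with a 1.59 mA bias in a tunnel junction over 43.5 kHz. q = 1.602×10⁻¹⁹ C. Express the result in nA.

I_n = √(2qI·B)
2qI·B = 2 × 1.602×10⁻¹⁹ × 1.59×10⁻³ × 4.35×10⁴ = 2.22×10⁻¹⁷ A²
I_n = √(2.22×10⁻¹⁷) = 4.71×10⁻⁹ A = 4.71 nA

4.71 nA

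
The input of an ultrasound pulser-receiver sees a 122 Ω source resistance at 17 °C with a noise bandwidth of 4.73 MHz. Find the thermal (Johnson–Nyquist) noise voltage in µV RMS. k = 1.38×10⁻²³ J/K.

T = 17 °C + 273.15 = 290.15 K
V_n = √(4kTRB)
4kTRB = 4 × 1.38×10⁻²³ × 290.15 × 1.22×10² × 4.73×10⁶ = 9.24×10⁻¹² V²
V_n = √(9.24×10⁻¹²) = 3.04×10⁻⁶ V = 3.04 µV

3.04 µV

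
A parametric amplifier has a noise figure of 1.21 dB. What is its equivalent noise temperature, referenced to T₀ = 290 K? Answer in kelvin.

93.2 K

F = 10^(1.21/10) = 1.3213
T_e = (F − 1)·T₀ = (1.3213 − 1) × 290 = 93.2 K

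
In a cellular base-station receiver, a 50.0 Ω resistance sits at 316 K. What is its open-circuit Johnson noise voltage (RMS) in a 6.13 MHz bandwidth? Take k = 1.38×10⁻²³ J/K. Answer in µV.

V_n = √(4kTRB)
4kTRB = 4 × 1.38×10⁻²³ × 316 × 5.00×10¹ × 6.13×10⁶ = 5.35×10⁻¹² V²
V_n = √(5.35×10⁻¹²) = 2.31×10⁻⁶ V = 2.31 µV

2.31 µV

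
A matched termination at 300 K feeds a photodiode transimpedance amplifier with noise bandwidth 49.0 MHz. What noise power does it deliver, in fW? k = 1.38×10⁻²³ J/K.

P_n = kTB = 1.38×10⁻²³ × 300 × 4.90×10⁷ = 2.03×10⁻¹³ W = 203 fW

203 fW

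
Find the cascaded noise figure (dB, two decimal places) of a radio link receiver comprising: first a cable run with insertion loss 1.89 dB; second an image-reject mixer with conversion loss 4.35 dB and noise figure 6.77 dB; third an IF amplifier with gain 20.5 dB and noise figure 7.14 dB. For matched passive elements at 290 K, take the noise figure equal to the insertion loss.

Convert to linear (a loss of L dB is a gain of −L dB): F_i = 10^(NF_i/10), G_i = 10^(G_i,dB/10)
  Stage 1: F_1 = 10^(1.89/10) = 1.545, G_1 = 10^(−1.89/10) = 0.6471
  Stage 2: F_2 = 10^(6.77/10) = 4.753, G_2 = 10^(−4.35/10) = 0.3673
  Stage 3: F_3 = 10^(7.14/10) = 5.176, G_3 = 10^(20.5/10) = 112.2
Friis cascade:
  F = 1.545 + (4.753 − 1)/0.6471 + (5.176 − 1)/0.2377 = 24.91
NF = 10 log₁₀(24.91) = 13.96 dB

13.96 dB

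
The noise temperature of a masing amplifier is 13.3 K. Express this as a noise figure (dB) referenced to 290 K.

0.195 dB

F = 1 + T_e/T₀ = 1 + 13.3/290 = 1.04586
NF = 10 log₁₀(1.04586) = 0.195 dB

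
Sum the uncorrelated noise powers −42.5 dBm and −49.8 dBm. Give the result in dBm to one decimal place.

Convert to linear, add, convert back:
P₁ = 5.62×10⁻⁸ W, P₂ = 1.05×10⁻⁸ W
P_tot = 6.67×10⁻⁸ W → 10 log₁₀(P_tot / 10⁻³) = −41.8 dBm

−41.8 dBm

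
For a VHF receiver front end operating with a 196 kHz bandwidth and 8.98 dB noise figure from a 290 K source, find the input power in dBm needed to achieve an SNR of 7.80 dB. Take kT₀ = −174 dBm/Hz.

−104.3 dBm

Sensitivity = −174 + 10 log₁₀(B) + NF + SNR_min
= −174 + 52.92 + 8.98 + 7.80
= −104.30 dBm → −104.3 dBm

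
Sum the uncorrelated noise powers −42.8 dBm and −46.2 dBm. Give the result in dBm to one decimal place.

−41.2 dBm

Convert to linear, add, convert back:
P₁ = 5.25×10⁻⁸ W, P₂ = 2.40×10⁻⁸ W
P_tot = 7.65×10⁻⁸ W → 10 log₁₀(P_tot / 10⁻³) = −41.2 dBm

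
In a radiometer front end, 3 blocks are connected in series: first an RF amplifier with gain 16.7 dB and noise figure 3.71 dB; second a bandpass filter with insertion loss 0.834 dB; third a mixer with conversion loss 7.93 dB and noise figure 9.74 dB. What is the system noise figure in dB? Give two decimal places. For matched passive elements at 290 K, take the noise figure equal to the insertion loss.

4.10 dB

Convert to linear (a loss of L dB is a gain of −L dB): F_i = 10^(NF_i/10), G_i = 10^(G_i,dB/10)
  Stage 1: F_1 = 10^(3.71/10) = 2.350, G_1 = 10^(16.7/10) = 46.77
  Stage 2: F_2 = 10^(0.834/10) = 1.212, G_2 = 10^(−0.834/10) = 0.8253
  Stage 3: F_3 = 10^(9.74/10) = 9.419, G_3 = 10^(−7.93/10) = 0.1611
Friis cascade:
  F = 2.350 + (1.212 − 1)/46.77 + (9.419 − 1)/38.60 = 2.572
NF = 10 log₁₀(2.572) = 4.10 dB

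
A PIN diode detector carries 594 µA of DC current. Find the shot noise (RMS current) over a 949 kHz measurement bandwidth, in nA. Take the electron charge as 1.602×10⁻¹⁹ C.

I_n = √(2qI·B)
2qI·B = 2 × 1.602×10⁻¹⁹ × 5.94×10⁻⁴ × 9.49×10⁵ = 1.81×10⁻¹⁶ A²
I_n = √(1.81×10⁻¹⁶) = 1.34×10⁻⁸ A = 13.4 nA

13.4 nA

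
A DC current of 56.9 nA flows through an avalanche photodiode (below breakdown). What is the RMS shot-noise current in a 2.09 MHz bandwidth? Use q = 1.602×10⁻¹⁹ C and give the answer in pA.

195 pA

I_n = √(2qI·B)
2qI·B = 2 × 1.602×10⁻¹⁹ × 5.69×10⁻⁸ × 2.09×10⁶ = 3.81×10⁻²⁰ A²
I_n = √(3.81×10⁻²⁰) = 1.95×10⁻¹⁰ A = 195 pA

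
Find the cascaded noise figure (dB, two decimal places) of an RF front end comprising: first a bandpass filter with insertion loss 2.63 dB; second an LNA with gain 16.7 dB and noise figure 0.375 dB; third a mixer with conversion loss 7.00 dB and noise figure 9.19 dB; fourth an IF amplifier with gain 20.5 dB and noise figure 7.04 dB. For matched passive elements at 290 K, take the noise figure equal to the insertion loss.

Convert to linear (a loss of L dB is a gain of −L dB): F_i = 10^(NF_i/10), G_i = 10^(G_i,dB/10)
  Stage 1: F_1 = 10^(2.63/10) = 1.832, G_1 = 10^(−2.63/10) = 0.5458
  Stage 2: F_2 = 10^(0.375/10) = 1.090, G_2 = 10^(16.7/10) = 46.77
  Stage 3: F_3 = 10^(9.19/10) = 8.299, G_3 = 10^(−7.00/10) = 0.1995
  Stage 4: F_4 = 10^(7.04/10) = 5.058, G_4 = 10^(20.5/10) = 112.2
Friis cascade:
  F = 1.832 + (1.090 − 1)/0.5458 + (8.299 − 1)/25.53 + (5.058 − 1)/5.093 = 3.080
NF = 10 log₁₀(3.080) = 4.89 dB

4.89 dB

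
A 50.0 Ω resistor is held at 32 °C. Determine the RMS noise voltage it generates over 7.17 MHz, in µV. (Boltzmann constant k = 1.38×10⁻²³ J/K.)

T = 32 °C + 273.15 = 305.15 K
V_n = √(4kTRB)
4kTRB = 4 × 1.38×10⁻²³ × 305.15 × 5.00×10¹ × 7.17×10⁶ = 6.04×10⁻¹² V²
V_n = √(6.04×10⁻¹²) = 2.46×10⁻⁶ V = 2.46 µV

2.46 µV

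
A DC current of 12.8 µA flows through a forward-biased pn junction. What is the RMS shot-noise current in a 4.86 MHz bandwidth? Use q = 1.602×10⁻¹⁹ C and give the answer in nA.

4.46 nA

I_n = √(2qI·B)
2qI·B = 2 × 1.602×10⁻¹⁹ × 1.28×10⁻⁵ × 4.86×10⁶ = 1.99×10⁻¹⁷ A²
I_n = √(1.99×10⁻¹⁷) = 4.46×10⁻⁹ A = 4.46 nA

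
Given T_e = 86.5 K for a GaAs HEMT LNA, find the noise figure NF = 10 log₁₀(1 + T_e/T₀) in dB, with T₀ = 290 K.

F = 1 + T_e/T₀ = 1 + 86.5/290 = 1.29828
NF = 10 log₁₀(1.29828) = 1.13 dB

1.13 dB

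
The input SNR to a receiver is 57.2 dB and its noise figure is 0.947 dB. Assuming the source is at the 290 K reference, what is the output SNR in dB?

56.253 dB

By definition F = SNR_in/SNR_out, so in dB: SNR_out = SNR_in − NF
SNR_out = 57.2 − 0.947 = 56.253 dB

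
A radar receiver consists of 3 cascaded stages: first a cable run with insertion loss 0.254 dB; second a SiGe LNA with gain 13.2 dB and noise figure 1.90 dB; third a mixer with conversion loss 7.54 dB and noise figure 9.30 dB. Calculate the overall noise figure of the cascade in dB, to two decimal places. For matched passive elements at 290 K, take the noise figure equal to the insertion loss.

3.06 dB

Convert to linear (a loss of L dB is a gain of −L dB): F_i = 10^(NF_i/10), G_i = 10^(G_i,dB/10)
  Stage 1: F_1 = 10^(0.254/10) = 1.060, G_1 = 10^(−0.254/10) = 0.9432
  Stage 2: F_2 = 10^(1.90/10) = 1.549, G_2 = 10^(13.2/10) = 20.89
  Stage 3: F_3 = 10^(9.30/10) = 8.511, G_3 = 10^(−7.54/10) = 0.1762
Friis cascade:
  F = 1.060 + (1.549 − 1)/0.9432 + (8.511 − 1)/19.71 = 2.023
NF = 10 log₁₀(2.023) = 3.06 dB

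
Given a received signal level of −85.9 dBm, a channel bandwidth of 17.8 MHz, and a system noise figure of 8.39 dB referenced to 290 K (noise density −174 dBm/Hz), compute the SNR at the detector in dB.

7.2 dB

Noise floor: N = −174 + 10 log₁₀(B) + NF
10 log₁₀(1.78×10⁷) = 72.5 dB
N = −174 + 72.5 + 8.39 = −93.11 dBm
SNR = P_sig − N = −85.9 − (−93.11) = 7.21 dB → 7.2 dB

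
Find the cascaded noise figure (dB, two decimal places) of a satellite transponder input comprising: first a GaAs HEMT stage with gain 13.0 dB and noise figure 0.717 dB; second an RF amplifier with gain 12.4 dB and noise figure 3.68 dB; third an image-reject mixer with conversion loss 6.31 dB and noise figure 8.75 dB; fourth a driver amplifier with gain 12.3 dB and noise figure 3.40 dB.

Convert to linear (a loss of L dB is a gain of −L dB): F_i = 10^(NF_i/10), G_i = 10^(G_i,dB/10)
  Stage 1: F_1 = 10^(0.717/10) = 1.180, G_1 = 10^(13.0/10) = 19.95
  Stage 2: F_2 = 10^(3.68/10) = 2.333, G_2 = 10^(12.4/10) = 17.38
  Stage 3: F_3 = 10^(8.75/10) = 7.499, G_3 = 10^(−6.31/10) = 0.2339
  Stage 4: F_4 = 10^(3.40/10) = 2.188, G_4 = 10^(12.3/10) = 16.98
Friis cascade:
  F = 1.180 + (2.333 − 1)/19.95 + (7.499 − 1)/346.7 + (2.188 − 1)/81.10 = 1.280
NF = 10 log₁₀(1.280) = 1.07 dB

1.07 dB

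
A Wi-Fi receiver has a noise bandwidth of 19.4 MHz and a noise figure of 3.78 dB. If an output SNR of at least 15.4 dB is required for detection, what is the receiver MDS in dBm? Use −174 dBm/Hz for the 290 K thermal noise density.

−81.9 dBm

Sensitivity = −174 + 10 log₁₀(B) + NF + SNR_min
= −174 + 72.88 + 3.78 + 15.4
= −81.94 dBm → −81.9 dBm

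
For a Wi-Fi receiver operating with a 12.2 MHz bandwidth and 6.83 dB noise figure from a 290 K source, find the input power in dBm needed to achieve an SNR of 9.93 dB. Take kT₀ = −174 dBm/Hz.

−86.4 dBm

Sensitivity = −174 + 10 log₁₀(B) + NF + SNR_min
= −174 + 70.86 + 6.83 + 9.93
= −86.38 dBm → −86.4 dBm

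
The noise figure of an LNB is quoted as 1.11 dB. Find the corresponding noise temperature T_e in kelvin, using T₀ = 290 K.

84.5 K

F = 10^(1.11/10) = 1.29122
T_e = (F − 1)·T₀ = (1.29122 − 1) × 290 = 84.5 K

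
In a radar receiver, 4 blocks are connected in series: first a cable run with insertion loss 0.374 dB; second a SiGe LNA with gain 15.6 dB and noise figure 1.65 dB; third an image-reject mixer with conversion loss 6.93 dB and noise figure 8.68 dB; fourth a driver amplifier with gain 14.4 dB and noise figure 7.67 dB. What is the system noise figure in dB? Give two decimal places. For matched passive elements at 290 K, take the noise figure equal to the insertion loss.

3.98 dB

Convert to linear (a loss of L dB is a gain of −L dB): F_i = 10^(NF_i/10), G_i = 10^(G_i,dB/10)
  Stage 1: F_1 = 10^(0.374/10) = 1.090, G_1 = 10^(−0.374/10) = 0.9175
  Stage 2: F_2 = 10^(1.65/10) = 1.462, G_2 = 10^(15.6/10) = 36.31
  Stage 3: F_3 = 10^(8.68/10) = 7.379, G_3 = 10^(−6.93/10) = 0.2028
  Stage 4: F_4 = 10^(7.67/10) = 5.848, G_4 = 10^(14.4/10) = 27.54
Friis cascade:
  F = 1.090 + (1.462 − 1)/0.9175 + (7.379 − 1)/33.31 + (5.848 − 1)/6.755 = 2.503
NF = 10 log₁₀(2.503) = 3.98 dB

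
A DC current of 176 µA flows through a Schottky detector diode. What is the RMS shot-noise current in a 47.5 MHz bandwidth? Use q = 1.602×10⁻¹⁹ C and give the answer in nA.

I_n = √(2qI·B)
2qI·B = 2 × 1.602×10⁻¹⁹ × 1.76×10⁻⁴ × 4.75×10⁷ = 2.68×10⁻¹⁵ A²
I_n = √(2.68×10⁻¹⁵) = 5.18×10⁻⁸ A = 51.8 nA

51.8 nA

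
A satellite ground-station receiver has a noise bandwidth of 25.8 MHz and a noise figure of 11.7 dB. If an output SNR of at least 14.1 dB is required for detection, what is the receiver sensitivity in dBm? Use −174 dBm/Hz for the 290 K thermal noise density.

−74.1 dBm

Sensitivity = −174 + 10 log₁₀(B) + NF + SNR_min
= −174 + 74.12 + 11.7 + 14.1
= −74.08 dBm → −74.1 dBm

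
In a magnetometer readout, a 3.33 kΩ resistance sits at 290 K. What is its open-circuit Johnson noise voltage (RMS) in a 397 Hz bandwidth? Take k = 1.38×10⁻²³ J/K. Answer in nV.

V_n = √(4kTRB)
4kTRB = 4 × 1.38×10⁻²³ × 290 × 3.33×10³ × 3.97×10² = 2.12×10⁻¹⁴ V²
V_n = √(2.12×10⁻¹⁴) = 1.45×10⁻⁷ V = 145 nV

145 nV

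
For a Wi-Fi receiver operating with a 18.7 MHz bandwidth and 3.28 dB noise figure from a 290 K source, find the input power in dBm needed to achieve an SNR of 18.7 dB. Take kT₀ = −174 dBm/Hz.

−79.3 dBm

Sensitivity = −174 + 10 log₁₀(B) + NF + SNR_min
= −174 + 72.72 + 3.28 + 18.7
= −79.30 dBm → −79.3 dBm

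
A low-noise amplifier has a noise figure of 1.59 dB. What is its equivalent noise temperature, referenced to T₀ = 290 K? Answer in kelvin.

F = 10^(1.59/10) = 1.44212
T_e = (F − 1)·T₀ = (1.44212 − 1) × 290 = 128 K

128 K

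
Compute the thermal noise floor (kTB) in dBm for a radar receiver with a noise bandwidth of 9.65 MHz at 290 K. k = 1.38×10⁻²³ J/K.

−104.1 dBm

P_n = kTB = 1.38×10⁻²³ × 290 × 9.65×10⁶ = 3.86×10⁻¹⁴ W
In dBm: 10 log₁₀(3.86×10⁻¹⁴ / 10⁻³) = −104.1 dBm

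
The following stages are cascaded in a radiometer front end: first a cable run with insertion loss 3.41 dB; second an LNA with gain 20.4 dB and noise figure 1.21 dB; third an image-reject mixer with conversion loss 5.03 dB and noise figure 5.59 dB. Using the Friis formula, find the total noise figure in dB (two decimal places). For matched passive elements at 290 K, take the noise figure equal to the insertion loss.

Convert to linear (a loss of L dB is a gain of −L dB): F_i = 10^(NF_i/10), G_i = 10^(G_i,dB/10)
  Stage 1: F_1 = 10^(3.41/10) = 2.193, G_1 = 10^(−3.41/10) = 0.4560
  Stage 2: F_2 = 10^(1.21/10) = 1.321, G_2 = 10^(20.4/10) = 109.6
  Stage 3: F_3 = 10^(5.59/10) = 3.622, G_3 = 10^(−5.03/10) = 0.3141
Friis cascade:
  F = 2.193 + (1.321 − 1)/0.4560 + (3.622 − 1)/50.00 = 2.950
NF = 10 log₁₀(2.950) = 4.70 dB

4.70 dB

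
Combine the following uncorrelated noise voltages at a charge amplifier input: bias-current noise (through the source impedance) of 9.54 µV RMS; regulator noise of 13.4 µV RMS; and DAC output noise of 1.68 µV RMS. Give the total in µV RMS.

16.5 µV

Uncorrelated sources add in power (mean-square): V_tot = √(ΣV_i²)
V_tot = √[(9.54×10⁻⁶)² + (1.34×10⁻⁵)² + (1.68×10⁻⁶)²] = 1.65×10⁻⁵ V = 16.5 µV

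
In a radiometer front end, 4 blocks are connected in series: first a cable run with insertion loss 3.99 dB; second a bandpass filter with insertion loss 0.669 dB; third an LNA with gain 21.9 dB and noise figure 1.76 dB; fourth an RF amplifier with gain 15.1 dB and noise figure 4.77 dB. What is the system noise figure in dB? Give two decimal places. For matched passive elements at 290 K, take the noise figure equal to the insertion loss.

6.46 dB

Convert to linear (a loss of L dB is a gain of −L dB): F_i = 10^(NF_i/10), G_i = 10^(G_i,dB/10)
  Stage 1: F_1 = 10^(3.99/10) = 2.506, G_1 = 10^(−3.99/10) = 0.3990
  Stage 2: F_2 = 10^(0.669/10) = 1.167, G_2 = 10^(−0.669/10) = 0.8572
  Stage 3: F_3 = 10^(1.76/10) = 1.500, G_3 = 10^(21.9/10) = 154.9
  Stage 4: F_4 = 10^(4.77/10) = 2.999, G_4 = 10^(15.1/10) = 32.36
Friis cascade:
  F = 2.506 + (1.167 − 1)/0.3990 + (1.500 − 1)/0.3421 + (2.999 − 1)/52.98 = 4.422
NF = 10 log₁₀(4.422) = 6.46 dB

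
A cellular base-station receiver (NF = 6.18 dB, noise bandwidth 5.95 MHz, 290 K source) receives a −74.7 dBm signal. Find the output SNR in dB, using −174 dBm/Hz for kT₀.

25.4 dB

Noise floor: N = −174 + 10 log₁₀(B) + NF
10 log₁₀(5.95×10⁶) = 67.75 dB
N = −174 + 67.75 + 6.18 = −100.07 dBm
SNR = P_sig − N = −74.7 − (−100.07) = 25.37 dB → 25.4 dB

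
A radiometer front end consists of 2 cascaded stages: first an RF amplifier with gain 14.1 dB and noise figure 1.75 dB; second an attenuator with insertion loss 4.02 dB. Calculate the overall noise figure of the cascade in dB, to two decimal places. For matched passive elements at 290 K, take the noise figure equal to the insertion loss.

Convert to linear (a loss of L dB is a gain of −L dB): F_i = 10^(NF_i/10), G_i = 10^(G_i,dB/10)
  Stage 1: F_1 = 10^(1.75/10) = 1.496, G_1 = 10^(14.1/10) = 25.70
  Stage 2: F_2 = 10^(4.02/10) = 2.523, G_2 = 10^(−4.02/10) = 0.3963
Friis cascade:
  F = 1.496 + (2.523 − 1)/25.70 = 1.556
NF = 10 log₁₀(1.556) = 1.92 dB

1.92 dB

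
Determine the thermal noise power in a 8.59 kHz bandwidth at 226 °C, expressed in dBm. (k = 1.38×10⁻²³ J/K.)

−132.3 dBm

T = 226 °C + 273.15 = 499.15 K
P_n = kTB = 1.38×10⁻²³ × 499.15 × 8.59×10³ = 5.92×10⁻¹⁷ W
In dBm: 10 log₁₀(5.92×10⁻¹⁷ / 10⁻³) = −132.3 dBm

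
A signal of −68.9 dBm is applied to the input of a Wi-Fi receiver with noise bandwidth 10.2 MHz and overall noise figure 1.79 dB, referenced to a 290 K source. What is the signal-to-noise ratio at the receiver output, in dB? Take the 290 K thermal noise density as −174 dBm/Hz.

33.2 dB

Noise floor: N = −174 + 10 log₁₀(B) + NF
10 log₁₀(1.02×10⁷) = 70.09 dB
N = −174 + 70.09 + 1.79 = −102.12 dBm
SNR = P_sig − N = −68.9 − (−102.12) = 33.22 dB → 33.2 dB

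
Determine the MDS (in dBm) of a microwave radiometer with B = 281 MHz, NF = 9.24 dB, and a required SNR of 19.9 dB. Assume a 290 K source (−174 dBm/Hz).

Sensitivity = −174 + 10 log₁₀(B) + NF + SNR_min
= −174 + 84.49 + 9.24 + 19.9
= −60.37 dBm → −60.4 dBm

−60.4 dBm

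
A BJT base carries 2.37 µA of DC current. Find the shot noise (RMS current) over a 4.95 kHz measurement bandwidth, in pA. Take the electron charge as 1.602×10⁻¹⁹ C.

61.3 pA

I_n = √(2qI·B)
2qI·B = 2 × 1.602×10⁻¹⁹ × 2.37×10⁻⁶ × 4.95×10³ = 3.76×10⁻²¹ A²
I_n = √(3.76×10⁻²¹) = 6.13×10⁻¹¹ A = 61.3 pA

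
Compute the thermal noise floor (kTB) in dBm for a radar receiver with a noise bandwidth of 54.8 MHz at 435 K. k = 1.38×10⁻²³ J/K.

P_n = kTB = 1.38×10⁻²³ × 435 × 5.48×10⁷ = 3.29×10⁻¹³ W
In dBm: 10 log₁₀(3.29×10⁻¹³ / 10⁻³) = −94.8 dBm

−94.8 dBm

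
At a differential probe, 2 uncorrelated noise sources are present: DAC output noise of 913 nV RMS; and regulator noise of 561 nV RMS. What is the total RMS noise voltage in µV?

Uncorrelated sources add in power (mean-square): V_tot = √(ΣV_i²)
V_tot = √[(9.13×10⁻⁷)² + (5.61×10⁻⁷)²] = 1.07×10⁻⁶ V = 1.07 µV

1.07 µV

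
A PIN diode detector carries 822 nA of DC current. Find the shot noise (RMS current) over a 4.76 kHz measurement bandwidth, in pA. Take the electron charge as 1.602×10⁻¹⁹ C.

35.4 pA

I_n = √(2qI·B)
2qI·B = 2 × 1.602×10⁻¹⁹ × 8.22×10⁻⁷ × 4.76×10³ = 1.25×10⁻²¹ A²
I_n = √(1.25×10⁻²¹) = 3.54×10⁻¹¹ A = 35.4 pA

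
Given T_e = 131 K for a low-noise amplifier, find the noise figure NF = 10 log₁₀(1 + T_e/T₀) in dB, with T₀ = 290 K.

1.62 dB

F = 1 + T_e/T₀ = 1 + 131/290 = 1.45172
NF = 10 log₁₀(1.45172) = 1.62 dB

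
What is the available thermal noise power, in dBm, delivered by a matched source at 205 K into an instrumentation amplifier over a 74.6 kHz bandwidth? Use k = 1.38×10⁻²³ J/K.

−126.8 dBm

P_n = kTB = 1.38×10⁻²³ × 205 × 7.46×10⁴ = 2.11×10⁻¹⁶ W
In dBm: 10 log₁₀(2.11×10⁻¹⁶ / 10⁻³) = −126.8 dBm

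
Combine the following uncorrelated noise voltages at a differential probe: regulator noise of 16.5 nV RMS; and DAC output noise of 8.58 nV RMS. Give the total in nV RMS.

18.6 nV

Uncorrelated sources add in power (mean-square): V_tot = √(ΣV_i²)
V_tot = √[(1.65×10⁻⁸)² + (8.58×10⁻⁹)²] = 1.86×10⁻⁸ V = 18.6 nV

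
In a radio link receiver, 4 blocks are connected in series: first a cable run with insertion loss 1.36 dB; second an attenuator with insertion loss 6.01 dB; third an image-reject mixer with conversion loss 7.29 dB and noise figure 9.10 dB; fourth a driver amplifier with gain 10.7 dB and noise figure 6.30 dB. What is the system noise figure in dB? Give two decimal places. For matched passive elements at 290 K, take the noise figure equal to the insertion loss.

Convert to linear (a loss of L dB is a gain of −L dB): F_i = 10^(NF_i/10), G_i = 10^(G_i,dB/10)
  Stage 1: F_1 = 10^(1.36/10) = 1.368, G_1 = 10^(−1.36/10) = 0.7311
  Stage 2: F_2 = 10^(6.01/10) = 3.990, G_2 = 10^(−6.01/10) = 0.2506
  Stage 3: F_3 = 10^(9.10/10) = 8.128, G_3 = 10^(−7.29/10) = 0.1866
  Stage 4: F_4 = 10^(6.30/10) = 4.266, G_4 = 10^(10.7/10) = 11.75
Friis cascade:
  F = 1.368 + (3.990 − 1)/0.7311 + (8.128 − 1)/0.1832 + (4.266 − 1)/0.03420 = 139.9
NF = 10 log₁₀(139.9) = 21.46 dB

21.46 dB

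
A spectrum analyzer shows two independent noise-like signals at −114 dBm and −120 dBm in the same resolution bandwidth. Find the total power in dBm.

Convert to linear, add, convert back:
P₁ = 3.98×10⁻¹⁵ W, P₂ = 1.00×10⁻¹⁵ W
P_tot = 4.98×10⁻¹⁵ W → 10 log₁₀(P_tot / 10⁻³) = −113.0 dBm

−113.0 dBm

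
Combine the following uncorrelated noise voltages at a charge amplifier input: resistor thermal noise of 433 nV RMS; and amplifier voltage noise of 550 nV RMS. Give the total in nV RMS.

Uncorrelated sources add in power (mean-square): V_tot = √(ΣV_i²)
V_tot = √[(4.33×10⁻⁷)² + (5.50×10⁻⁷)²] = 7.00×10⁻⁷ V = 700 nV

700 nV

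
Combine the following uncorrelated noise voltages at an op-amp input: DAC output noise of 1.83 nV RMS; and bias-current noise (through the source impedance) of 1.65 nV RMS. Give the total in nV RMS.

2.46 nV

Uncorrelated sources add in power (mean-square): V_tot = √(ΣV_i²)
V_tot = √[(1.83×10⁻⁹)² + (1.65×10⁻⁹)²] = 2.46×10⁻⁹ V = 2.46 nV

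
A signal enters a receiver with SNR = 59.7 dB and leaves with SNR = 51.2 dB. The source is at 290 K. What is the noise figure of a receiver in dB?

8.5 dB

NF (dB) = SNR_in(dB) − SNR_out(dB) when the source is at T₀
NF = 59.7 − 51.2 = 8.5 dB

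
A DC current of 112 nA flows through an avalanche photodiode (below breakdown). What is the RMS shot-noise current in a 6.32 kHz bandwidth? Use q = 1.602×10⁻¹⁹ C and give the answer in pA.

I_n = √(2qI·B)
2qI·B = 2 × 1.602×10⁻¹⁹ × 1.12×10⁻⁷ × 6.32×10³ = 2.27×10⁻²² A²
I_n = √(2.27×10⁻²²) = 1.51×10⁻¹¹ A = 15.1 pA

15.1 pA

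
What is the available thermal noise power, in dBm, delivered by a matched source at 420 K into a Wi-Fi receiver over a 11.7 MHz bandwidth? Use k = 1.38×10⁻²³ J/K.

−101.7 dBm

P_n = kTB = 1.38×10⁻²³ × 420 × 1.17×10⁷ = 6.78×10⁻¹⁴ W
In dBm: 10 log₁₀(6.78×10⁻¹⁴ / 10⁻³) = −101.7 dBm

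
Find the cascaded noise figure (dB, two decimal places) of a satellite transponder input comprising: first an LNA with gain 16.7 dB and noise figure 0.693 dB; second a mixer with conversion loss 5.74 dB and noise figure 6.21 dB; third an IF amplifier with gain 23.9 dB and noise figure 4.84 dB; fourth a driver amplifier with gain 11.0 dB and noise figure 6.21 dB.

Convert to linear (a loss of L dB is a gain of −L dB): F_i = 10^(NF_i/10), G_i = 10^(G_i,dB/10)
  Stage 1: F_1 = 10^(0.693/10) = 1.173, G_1 = 10^(16.7/10) = 46.77
  Stage 2: F_2 = 10^(6.21/10) = 4.178, G_2 = 10^(−5.74/10) = 0.2667
  Stage 3: F_3 = 10^(4.84/10) = 3.048, G_3 = 10^(23.9/10) = 245.5
  Stage 4: F_4 = 10^(6.21/10) = 4.178, G_4 = 10^(11.0/10) = 12.59
Friis cascade:
  F = 1.173 + (4.178 − 1)/46.77 + (3.048 − 1)/12.47 + (4.178 − 1)/3062 = 1.406
NF = 10 log₁₀(1.406) = 1.48 dB

1.48 dB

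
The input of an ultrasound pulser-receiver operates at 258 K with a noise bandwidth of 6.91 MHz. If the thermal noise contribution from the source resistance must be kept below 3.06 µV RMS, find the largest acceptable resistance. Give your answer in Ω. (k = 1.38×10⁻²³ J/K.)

95.1 Ω

Johnson–Nyquist: V_n = √(4kTRB) ⇒ R = V_n² / (4kTB)
4kTB = 4 × 1.38×10⁻²³ × 258 × 6.91×10⁶ = 9.84×10⁻¹⁴
R = (3.06×10⁻⁶)² / 9.84×10⁻¹⁴ = 9.51×10¹ Ω = 95.1 Ω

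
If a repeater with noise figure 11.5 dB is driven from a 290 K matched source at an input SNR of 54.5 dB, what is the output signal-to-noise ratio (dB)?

By definition F = SNR_in/SNR_out, so in dB: SNR_out = SNR_in − NF
SNR_out = 54.5 − 11.5 = 43.0 dB

43.0 dB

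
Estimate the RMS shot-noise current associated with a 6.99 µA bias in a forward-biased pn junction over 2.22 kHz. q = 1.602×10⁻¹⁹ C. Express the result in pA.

I_n = √(2qI·B)
2qI·B = 2 × 1.602×10⁻¹⁹ × 6.99×10⁻⁶ × 2.22×10³ = 4.97×10⁻²¹ A²
I_n = √(4.97×10⁻²¹) = 7.05×10⁻¹¹ A = 70.5 pA

70.5 pA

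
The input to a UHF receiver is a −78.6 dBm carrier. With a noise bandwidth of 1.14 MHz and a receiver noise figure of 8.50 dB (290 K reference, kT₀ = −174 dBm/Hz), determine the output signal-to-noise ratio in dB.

26.3 dB

Noise floor: N = −174 + 10 log₁₀(B) + NF
10 log₁₀(1.14×10⁶) = 60.57 dB
N = −174 + 60.57 + 8.50 = −104.93 dBm
SNR = P_sig − N = −78.6 − (−104.93) = 26.33 dB → 26.3 dB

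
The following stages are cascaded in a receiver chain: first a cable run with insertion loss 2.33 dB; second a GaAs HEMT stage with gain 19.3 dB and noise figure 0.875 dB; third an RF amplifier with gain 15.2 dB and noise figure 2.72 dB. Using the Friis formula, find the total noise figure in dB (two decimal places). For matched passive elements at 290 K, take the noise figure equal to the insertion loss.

3.24 dB

Convert to linear (a loss of L dB is a gain of −L dB): F_i = 10^(NF_i/10), G_i = 10^(G_i,dB/10)
  Stage 1: F_1 = 10^(2.33/10) = 1.710, G_1 = 10^(−2.33/10) = 0.5848
  Stage 2: F_2 = 10^(0.875/10) = 1.223, G_2 = 10^(19.3/10) = 85.11
  Stage 3: F_3 = 10^(2.72/10) = 1.871, G_3 = 10^(15.2/10) = 33.11
Friis cascade:
  F = 1.710 + (1.223 − 1)/0.5848 + (1.871 − 1)/49.77 = 2.109
NF = 10 log₁₀(2.109) = 3.24 dB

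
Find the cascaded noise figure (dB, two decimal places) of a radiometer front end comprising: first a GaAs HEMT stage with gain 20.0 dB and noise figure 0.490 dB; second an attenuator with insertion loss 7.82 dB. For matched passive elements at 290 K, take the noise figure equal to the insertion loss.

0.68 dB

Convert to linear (a loss of L dB is a gain of −L dB): F_i = 10^(NF_i/10), G_i = 10^(G_i,dB/10)
  Stage 1: F_1 = 10^(0.490/10) = 1.119, G_1 = 10^(20.0/10) = 100.0
  Stage 2: F_2 = 10^(7.82/10) = 6.053, G_2 = 10^(−7.82/10) = 0.1652
Friis cascade:
  F = 1.119 + (6.053 − 1)/100.0 = 1.170
NF = 10 log₁₀(1.170) = 0.68 dB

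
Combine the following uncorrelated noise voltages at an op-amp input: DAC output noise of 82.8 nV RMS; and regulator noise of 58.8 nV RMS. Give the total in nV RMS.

Uncorrelated sources add in power (mean-square): V_tot = √(ΣV_i²)
V_tot = √[(8.28×10⁻⁸)² + (5.88×10⁻⁸)²] = 1.02×10⁻⁷ V = 102 nV

102 nV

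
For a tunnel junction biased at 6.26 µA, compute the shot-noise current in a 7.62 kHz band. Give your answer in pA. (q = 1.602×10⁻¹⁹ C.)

I_n = √(2qI·B)
2qI·B = 2 × 1.602×10⁻¹⁹ × 6.26×10⁻⁶ × 7.62×10³ = 1.53×10⁻²⁰ A²
I_n = √(1.53×10⁻²⁰) = 1.24×10⁻¹⁰ A = 124 pA

124 pA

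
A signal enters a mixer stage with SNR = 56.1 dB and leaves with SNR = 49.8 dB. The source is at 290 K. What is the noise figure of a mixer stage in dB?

6.3 dB

NF (dB) = SNR_in(dB) − SNR_out(dB) when the source is at T₀
NF = 56.1 − 49.8 = 6.3 dB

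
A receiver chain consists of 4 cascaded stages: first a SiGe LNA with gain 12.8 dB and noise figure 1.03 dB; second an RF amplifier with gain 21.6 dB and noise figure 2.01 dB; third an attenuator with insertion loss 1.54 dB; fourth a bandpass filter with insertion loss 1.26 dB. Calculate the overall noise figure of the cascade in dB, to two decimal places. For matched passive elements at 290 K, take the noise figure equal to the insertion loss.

1.14 dB

Convert to linear (a loss of L dB is a gain of −L dB): F_i = 10^(NF_i/10), G_i = 10^(G_i,dB/10)
  Stage 1: F_1 = 10^(1.03/10) = 1.268, G_1 = 10^(12.8/10) = 19.05
  Stage 2: F_2 = 10^(2.01/10) = 1.589, G_2 = 10^(21.6/10) = 144.5
  Stage 3: F_3 = 10^(1.54/10) = 1.426, G_3 = 10^(−1.54/10) = 0.7015
  Stage 4: F_4 = 10^(1.26/10) = 1.337, G_4 = 10^(−1.26/10) = 0.7482
Friis cascade:
  F = 1.268 + (1.589 − 1)/19.05 + (1.426 − 1)/2754 + (1.337 − 1)/1932 = 1.299
NF = 10 log₁₀(1.299) = 1.14 dB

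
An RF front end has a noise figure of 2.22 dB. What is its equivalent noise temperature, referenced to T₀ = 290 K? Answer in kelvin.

F = 10^(2.22/10) = 1.66725
T_e = (F − 1)·T₀ = (1.66725 − 1) × 290 = 194 K

194 K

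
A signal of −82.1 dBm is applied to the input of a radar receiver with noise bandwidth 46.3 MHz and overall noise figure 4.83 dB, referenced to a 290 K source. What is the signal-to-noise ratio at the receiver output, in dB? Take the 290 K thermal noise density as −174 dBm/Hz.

Noise floor: N = −174 + 10 log₁₀(B) + NF
10 log₁₀(4.63×10⁷) = 76.66 dB
N = −174 + 76.66 + 4.83 = −92.51 dBm
SNR = P_sig − N = −82.1 − (−92.51) = 10.41 dB → 10.4 dB

10.4 dB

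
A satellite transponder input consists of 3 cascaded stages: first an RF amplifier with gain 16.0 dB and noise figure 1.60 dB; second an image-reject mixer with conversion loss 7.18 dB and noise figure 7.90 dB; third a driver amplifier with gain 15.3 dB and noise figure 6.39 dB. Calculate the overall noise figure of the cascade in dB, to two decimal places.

3.04 dB

Convert to linear (a loss of L dB is a gain of −L dB): F_i = 10^(NF_i/10), G_i = 10^(G_i,dB/10)
  Stage 1: F_1 = 10^(1.60/10) = 1.445, G_1 = 10^(16.0/10) = 39.81
  Stage 2: F_2 = 10^(7.90/10) = 6.166, G_2 = 10^(−7.18/10) = 0.1914
  Stage 3: F_3 = 10^(6.39/10) = 4.355, G_3 = 10^(15.3/10) = 33.88
Friis cascade:
  F = 1.445 + (6.166 − 1)/39.81 + (4.355 − 1)/7.621 = 2.015
NF = 10 log₁₀(2.015) = 3.04 dB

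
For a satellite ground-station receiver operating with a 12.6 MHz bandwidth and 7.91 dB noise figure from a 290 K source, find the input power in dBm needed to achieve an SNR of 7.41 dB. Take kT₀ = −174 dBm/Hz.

−87.7 dBm

Sensitivity = −174 + 10 log₁₀(B) + NF + SNR_min
= −174 + 71 + 7.91 + 7.41
= −87.68 dBm → −87.7 dBm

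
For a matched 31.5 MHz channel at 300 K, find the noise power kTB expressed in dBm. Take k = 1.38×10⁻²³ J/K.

−98.8 dBm

P_n = kTB = 1.38×10⁻²³ × 300 × 3.15×10⁷ = 1.30×10⁻¹³ W
In dBm: 10 log₁₀(1.30×10⁻¹³ / 10⁻³) = −98.8 dBm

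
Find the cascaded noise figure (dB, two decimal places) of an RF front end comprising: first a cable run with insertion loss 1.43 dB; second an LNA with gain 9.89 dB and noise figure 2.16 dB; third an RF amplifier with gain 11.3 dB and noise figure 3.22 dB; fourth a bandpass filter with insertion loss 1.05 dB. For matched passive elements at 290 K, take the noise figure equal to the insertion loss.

Convert to linear (a loss of L dB is a gain of −L dB): F_i = 10^(NF_i/10), G_i = 10^(G_i,dB/10)
  Stage 1: F_1 = 10^(1.43/10) = 1.390, G_1 = 10^(−1.43/10) = 0.7194
  Stage 2: F_2 = 10^(2.16/10) = 1.644, G_2 = 10^(9.89/10) = 9.750
  Stage 3: F_3 = 10^(3.22/10) = 2.099, G_3 = 10^(11.3/10) = 13.49
  Stage 4: F_4 = 10^(1.05/10) = 1.274, G_4 = 10^(−1.05/10) = 0.7852
Friis cascade:
  F = 1.390 + (1.644 − 1)/0.7194 + (2.099 − 1)/7.015 + (1.274 − 1)/94.62 = 2.445
NF = 10 log₁₀(2.445) = 3.88 dB

3.88 dB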